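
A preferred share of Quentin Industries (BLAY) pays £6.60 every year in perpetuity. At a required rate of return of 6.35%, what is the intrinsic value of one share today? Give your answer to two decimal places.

£103.94

Zero-growth DDM (perpetuity): P₀ = D/r = 6.60 / 0.0635 = 103.9370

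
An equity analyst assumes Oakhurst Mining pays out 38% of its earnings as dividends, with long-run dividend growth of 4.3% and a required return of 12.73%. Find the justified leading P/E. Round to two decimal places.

4.51

Justified leading P/E = b/(r−g) = 0.38/(0.1273−0.043) = 4.5077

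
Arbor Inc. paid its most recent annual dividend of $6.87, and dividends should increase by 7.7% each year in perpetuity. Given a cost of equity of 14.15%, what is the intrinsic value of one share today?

$114.71

Gordon growth model: P₀ = D₁/(r − g). D₁ = 6.87 × (1 + 0.077) = 7.3990.
P₀ = 7.3990 / (0.1415 − 0.077) = 7.3990 / 0.0645 = 114.7130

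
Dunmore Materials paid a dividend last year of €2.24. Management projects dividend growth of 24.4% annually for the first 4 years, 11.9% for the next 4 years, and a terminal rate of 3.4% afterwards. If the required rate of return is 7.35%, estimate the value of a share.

€155.91

Three-stage DDM. Project D₁…D_8; terminal Gordon value at t=8 with g = 0.034; discount at r = 0.0735.
D_1 = 2.7866
D_2 = 3.4665
D_3 = 4.3123
D_4 = 5.3645
D_5 = 6.0029
D_6 = 6.7172
D_7 = 7.5166
D_8 = 8.4110
TV_8 = 8.6970/(0.0735−0.034) = 220.1777
P₀ = Σ Dₜ/(1+r)ᵗ + TV_8/(1+r)^8 = 155.9140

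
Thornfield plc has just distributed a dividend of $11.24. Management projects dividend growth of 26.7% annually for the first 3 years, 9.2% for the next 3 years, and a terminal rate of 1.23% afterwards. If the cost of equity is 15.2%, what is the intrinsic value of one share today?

Three-stage DDM. Project D₁…D_6; terminal Gordon value at t=6 with g = 0.0123; discount at r = 0.152.
D_1 = 14.2411
D_2 = 18.0434
D_3 = 22.8610
D_4 = 24.9643
D_5 = 27.2610
D_6 = 29.7690
TV_6 = 30.1351/(0.152−0.0123) = 215.7133
P₀ = Σ Dₜ/(1+r)ᵗ + TV_6/(1+r)^6 = 173.5504

$173.55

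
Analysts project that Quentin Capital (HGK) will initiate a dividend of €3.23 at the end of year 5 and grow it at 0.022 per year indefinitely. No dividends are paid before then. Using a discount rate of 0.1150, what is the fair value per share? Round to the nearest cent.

€22.47

Deferred-dividend DDM. At t=4 the remaining stream is a growing perpetuity with first payment D_5 = 3.23.
V_4 = D_5/(r−g) = 3.23/(0.115−0.022) = 34.7312
P₀ = V_4/(1+r)^4 = 34.7312/(1+0.115)^4 = 22.4709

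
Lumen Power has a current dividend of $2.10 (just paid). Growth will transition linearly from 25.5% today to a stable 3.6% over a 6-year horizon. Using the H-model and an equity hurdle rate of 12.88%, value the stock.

H-model: P₀ = D₀[(1+g_L) + H(g_S−g_L)]/(r−g_L), with H = 6/2 = 3.
P₀ = 2.10 × [(1+0.036) + 3×(0.255−0.036)] / (0.1288−0.036)
   = 2.10 × 1.6930 / 0.0928 = 38.3114

$38.31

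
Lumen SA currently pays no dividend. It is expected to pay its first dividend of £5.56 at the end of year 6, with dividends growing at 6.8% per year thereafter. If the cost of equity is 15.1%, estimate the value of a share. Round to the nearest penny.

£33.16

Deferred-dividend DDM. At t=5 the remaining stream is a growing perpetuity with first payment D_6 = 5.56.
V_5 = D_6/(r−g) = 5.56/(0.151−0.068) = 66.9880
P₀ = V_5/(1+r)^5 = 66.9880/(1+0.151)^5 = 33.1604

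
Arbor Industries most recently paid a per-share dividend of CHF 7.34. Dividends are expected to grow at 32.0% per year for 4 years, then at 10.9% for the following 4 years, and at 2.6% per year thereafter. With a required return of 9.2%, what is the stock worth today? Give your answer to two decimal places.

Three-stage DDM. Project D₁…D_8; terminal Gordon value at t=8 with g = 0.026; discount at r = 0.092.
D_1 = 9.6888
D_2 = 12.7892
D_3 = 16.8818
D_4 = 22.2839
D_5 = 24.7129
D_6 = 27.4066
D_7 = 30.3939
D_8 = 33.7068
TV_8 = 34.5832/(0.092−0.026) = 523.9881
P₀ = Σ Dₜ/(1+r)ᵗ + TV_8/(1+r)^8 = 372.5391

CHF 372.54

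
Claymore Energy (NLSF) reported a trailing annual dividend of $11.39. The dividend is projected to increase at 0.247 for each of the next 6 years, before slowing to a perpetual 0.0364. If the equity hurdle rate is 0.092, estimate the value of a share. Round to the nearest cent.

Two-stage DDM. Project D₁…D_6 at 0.247, terminal growth 0.0364, discount at r = 0.092.
D_1 = 14.2033
D_2 = 17.7116
D_3 = 22.0863
D_4 = 27.5416
D_5 = 34.3444
D_6 = 42.8275
Terminal value at t=6: TV = D_7/(r−g) = 44.3864/(0.092−0.0364) = 798.3164
P₀ = 14.2033/(1+0.092)^1 + 17.7116/(1+0.092)^2 + 22.0863/(1+0.092)^3 + 27.5416/(1+0.092)^4 + 34.3444/(1+0.092)^5 + 42.8275/(1+0.092)^6 + 798.3164/(1+0.092)^6 = 582.3675

$582.37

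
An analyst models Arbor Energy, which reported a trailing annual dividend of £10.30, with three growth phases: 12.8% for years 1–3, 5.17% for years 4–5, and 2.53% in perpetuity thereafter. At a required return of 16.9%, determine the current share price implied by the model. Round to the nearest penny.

£98.04

Three-stage DDM. Project D₁…D_5; terminal Gordon value at t=5 with g = 0.0253; discount at r = 0.169.
D_1 = 11.6184
D_2 = 13.1056
D_3 = 14.7831
D_4 = 15.5474
D_5 = 16.3511
TV_5 = 16.7648/(0.169−0.0253) = 116.6655
P₀ = Σ Dₜ/(1+r)ᵗ + TV_5/(1+r)^5 = 98.0383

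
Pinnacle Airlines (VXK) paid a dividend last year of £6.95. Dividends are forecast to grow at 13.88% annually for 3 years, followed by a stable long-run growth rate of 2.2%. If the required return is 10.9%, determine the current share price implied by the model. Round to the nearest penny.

£110.39

Two-stage DDM. Project D₁…D_3 at 0.1388, terminal growth 0.022, discount at r = 0.109.
D_1 = 7.9147
D_2 = 9.0132
D_3 = 10.2642
Terminal value at t=3: TV = D_4/(r−g) = 10.4901/(0.109−0.022) = 120.5754
P₀ = 7.9147/(1+0.109)^1 + 9.0132/(1+0.109)^2 + 10.2642/(1+0.109)^3 + 120.5754/(1+0.109)^3 = 110.3932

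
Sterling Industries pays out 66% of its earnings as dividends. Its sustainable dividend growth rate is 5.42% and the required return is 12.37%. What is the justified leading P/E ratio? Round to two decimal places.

9.50

Justified leading P/E = b/(r−g) = 0.66/(0.1237−0.0542) = 9.4964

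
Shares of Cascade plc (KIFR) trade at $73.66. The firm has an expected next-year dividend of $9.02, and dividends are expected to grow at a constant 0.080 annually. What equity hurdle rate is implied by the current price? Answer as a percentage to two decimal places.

20.25%

Rearranging the constant-growth DDM: r = D₁/P₀ + g.
r = 9.0200 / 73.66 + 0.08 = 0.12245 + 0.08 = 0.20245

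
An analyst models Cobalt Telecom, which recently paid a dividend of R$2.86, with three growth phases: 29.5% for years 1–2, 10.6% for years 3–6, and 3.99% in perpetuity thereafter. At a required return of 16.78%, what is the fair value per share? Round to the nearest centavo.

Three-stage DDM. Project D₁…D_6; terminal Gordon value at t=6 with g = 0.0399; discount at r = 0.1678.
D_1 = 3.7037
D_2 = 4.7963
D_3 = 5.3047
D_4 = 5.8670
D_5 = 6.4889
D_6 = 7.1767
TV_6 = 7.4631/(0.1678−0.0399) = 58.3508
P₀ = Σ Dₜ/(1+r)ᵗ + TV_6/(1+r)^6 = 41.9968

R$42.00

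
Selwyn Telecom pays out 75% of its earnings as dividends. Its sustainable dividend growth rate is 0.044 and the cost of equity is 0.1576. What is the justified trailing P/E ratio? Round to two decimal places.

Justified trailing P/E = b(1+g)/(r−g) = 0.75×(1+0.044)/(0.1576−0.044) = 6.8926

6.89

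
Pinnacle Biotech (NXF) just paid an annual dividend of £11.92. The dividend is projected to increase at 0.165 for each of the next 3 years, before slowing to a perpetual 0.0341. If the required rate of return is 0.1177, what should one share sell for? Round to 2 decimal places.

Two-stage DDM. Project D₁…D_3 at 0.165, terminal growth 0.0341, discount at r = 0.1177.
D_1 = 13.8868
D_2 = 16.1781
D_3 = 18.8475
Terminal value at t=3: TV = D_4/(r−g) = 19.4902/(0.1177−0.0341) = 233.1365
P₀ = 13.8868/(1+0.1177)^1 + 16.1781/(1+0.1177)^2 + 18.8475/(1+0.1177)^3 + 233.1365/(1+0.1177)^3 = 205.8414

£205.84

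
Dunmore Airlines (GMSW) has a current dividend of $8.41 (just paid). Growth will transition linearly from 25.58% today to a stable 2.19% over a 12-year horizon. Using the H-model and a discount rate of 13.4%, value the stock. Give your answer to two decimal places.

H-model: P₀ = D₀[(1+g_L) + H(g_S−g_L)]/(r−g_L), with H = 12/2 = 6.
P₀ = 8.41 × [(1+0.0219) + 6×(0.2558−0.0219)] / (0.134−0.0219)
   = 8.41 × 2.4253 / 0.1121 = 181.9516

$181.95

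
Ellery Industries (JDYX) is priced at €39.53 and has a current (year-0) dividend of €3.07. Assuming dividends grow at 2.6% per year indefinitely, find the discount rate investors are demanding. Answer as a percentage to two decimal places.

Rearranging the constant-growth DDM: r = D₁/P₀ + g.
D₁ = 3.07 × (1 + 0.026) = 3.1498.
r = 3.1498 / 39.53 + 0.026 = 0.07968 + 0.026 = 0.10568

10.57%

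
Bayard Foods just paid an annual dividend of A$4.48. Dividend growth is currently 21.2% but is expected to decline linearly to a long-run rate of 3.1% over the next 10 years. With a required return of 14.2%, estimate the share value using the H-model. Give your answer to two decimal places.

H-model: P₀ = D₀[(1+g_L) + H(g_S−g_L)]/(r−g_L), with H = 10/2 = 5.
P₀ = 4.48 × [(1+0.031) + 5×(0.212−0.031)] / (0.142−0.031)
   = 4.48 × 1.9360 / 0.111 = 78.1377

A$78.14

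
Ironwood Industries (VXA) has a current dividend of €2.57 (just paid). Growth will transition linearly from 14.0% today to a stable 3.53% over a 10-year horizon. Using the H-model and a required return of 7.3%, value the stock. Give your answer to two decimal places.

H-model: P₀ = D₀[(1+g_L) + H(g_S−g_L)]/(r−g_L), with H = 10/2 = 5.
P₀ = 2.57 × [(1+0.0353) + 5×(0.14−0.0353)] / (0.073−0.0353)
   = 2.57 × 1.5588 / 0.0377 = 106.2630

€106.26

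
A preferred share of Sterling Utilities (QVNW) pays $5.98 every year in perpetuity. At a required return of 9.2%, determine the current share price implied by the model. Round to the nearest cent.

Zero-growth DDM (perpetuity): P₀ = D/r = 5.98 / 0.092 = 65.0000

$65.00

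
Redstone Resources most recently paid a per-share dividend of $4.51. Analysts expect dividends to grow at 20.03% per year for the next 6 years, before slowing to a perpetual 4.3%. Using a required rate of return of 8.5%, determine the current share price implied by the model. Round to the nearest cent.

Two-stage DDM. Project D₁…D_6 at 0.2003, terminal growth 0.043, discount at r = 0.085.
D_1 = 5.4134
D_2 = 6.4976
D_3 = 7.7991
D_4 = 9.3613
D_5 = 11.2364
D_6 = 13.4870
Terminal value at t=6: TV = D_7/(r−g) = 14.0669/(0.085−0.043) = 334.9272
P₀ = 5.4134/(1+0.085)^1 + 6.4976/(1+0.085)^2 + 7.7991/(1+0.085)^3 + 9.3613/(1+0.085)^4 + 11.2364/(1+0.085)^5 + 13.4870/(1+0.085)^6 + 334.9272/(1+0.085)^6 = 244.4010

$244.40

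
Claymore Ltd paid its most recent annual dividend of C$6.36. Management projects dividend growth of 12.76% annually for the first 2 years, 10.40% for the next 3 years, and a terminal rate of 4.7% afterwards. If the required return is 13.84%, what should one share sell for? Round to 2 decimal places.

C$95.34

Three-stage DDM. Project D₁…D_5; terminal Gordon value at t=5 with g = 0.047; discount at r = 0.1384.
D_1 = 7.1715
D_2 = 8.0866
D_3 = 8.9276
D_4 = 9.8561
D_5 = 10.8811
TV_5 = 11.3926/(0.1384−0.047) = 124.6450
P₀ = Σ Dₜ/(1+r)ᵗ + TV_5/(1+r)^5 = 95.3435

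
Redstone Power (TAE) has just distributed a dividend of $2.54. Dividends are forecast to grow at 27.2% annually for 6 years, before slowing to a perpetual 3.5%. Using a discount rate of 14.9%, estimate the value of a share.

$64.53

Two-stage DDM. Project D₁…D_6 at 0.272, terminal growth 0.035, discount at r = 0.149.
D_1 = 3.2309
D_2 = 4.1097
D_3 = 5.2275
D_4 = 6.6494
D_5 = 8.4580
D_6 = 10.7586
Terminal value at t=6: TV = D_7/(r−g) = 11.1352/(0.149−0.035) = 97.6769
P₀ = 3.2309/(1+0.149)^1 + 4.1097/(1+0.149)^2 + 5.2275/(1+0.149)^3 + 6.6494/(1+0.149)^4 + 8.4580/(1+0.149)^5 + 10.7586/(1+0.149)^6 + 97.6769/(1+0.149)^6 = 64.5345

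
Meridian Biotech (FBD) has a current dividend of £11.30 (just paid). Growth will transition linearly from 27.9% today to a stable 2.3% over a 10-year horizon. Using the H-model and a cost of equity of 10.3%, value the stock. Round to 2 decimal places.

H-model: P₀ = D₀[(1+g_L) + H(g_S−g_L)]/(r−g_L), with H = 10/2 = 5.
P₀ = 11.30 × [(1+0.023) + 5×(0.279−0.023)] / (0.103−0.023)
   = 11.30 × 2.3030 / 0.08 = 325.2987

£325.30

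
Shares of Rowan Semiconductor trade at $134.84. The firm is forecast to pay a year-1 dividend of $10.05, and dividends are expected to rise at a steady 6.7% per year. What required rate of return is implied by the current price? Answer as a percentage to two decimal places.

14.15%

Rearranging the constant-growth DDM: r = D₁/P₀ + g.
r = 10.0500 / 134.84 + 0.067 = 0.07453 + 0.067 = 0.14153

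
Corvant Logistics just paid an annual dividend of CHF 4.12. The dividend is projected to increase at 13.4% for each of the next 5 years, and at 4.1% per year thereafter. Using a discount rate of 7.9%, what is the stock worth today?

Two-stage DDM. Project D₁…D_5 at 0.134, terminal growth 0.041, discount at r = 0.079.
D_1 = 4.6721
D_2 = 5.2981
D_3 = 6.0081
D_4 = 6.8132
D_5 = 7.7261
Terminal value at t=5: TV = D_6/(r−g) = 8.0429/(0.079−0.041) = 211.6555
P₀ = 4.6721/(1+0.079)^1 + 5.2981/(1+0.079)^2 + 6.0081/(1+0.079)^3 + 6.8132/(1+0.079)^4 + 7.7261/(1+0.079)^5 + 211.6555/(1+0.079)^5 = 168.6905

CHF 168.69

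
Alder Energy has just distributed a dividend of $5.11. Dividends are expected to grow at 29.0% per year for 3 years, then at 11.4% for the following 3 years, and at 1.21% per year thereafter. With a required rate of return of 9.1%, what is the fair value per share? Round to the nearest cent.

Three-stage DDM. Project D₁…D_6; terminal Gordon value at t=6 with g = 0.0121; discount at r = 0.091.
D_1 = 6.5919
D_2 = 8.5036
D_3 = 10.9696
D_4 = 12.2201
D_5 = 13.6132
D_6 = 15.1651
TV_6 = 15.3486/(0.091−0.0121) = 194.5324
P₀ = Σ Dₜ/(1+r)ᵗ + TV_6/(1+r)^6 = 163.4157

$163.42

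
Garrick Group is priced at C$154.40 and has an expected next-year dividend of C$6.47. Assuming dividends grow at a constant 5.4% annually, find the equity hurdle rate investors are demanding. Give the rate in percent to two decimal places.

9.59%

Rearranging the constant-growth DDM: r = D₁/P₀ + g.
r = 6.4700 / 154.40 + 0.054 = 0.04190 + 0.054 = 0.09590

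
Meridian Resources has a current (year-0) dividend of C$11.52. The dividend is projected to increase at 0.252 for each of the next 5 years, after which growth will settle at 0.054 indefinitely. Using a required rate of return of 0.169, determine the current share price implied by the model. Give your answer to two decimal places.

Two-stage DDM. Project D₁…D_5 at 0.252, terminal growth 0.054, discount at r = 0.169.
D_1 = 14.4230
D_2 = 18.0576
D_3 = 22.6082
D_4 = 28.3054
D_5 = 35.4384
Terminal value at t=5: TV = D_6/(r−g) = 37.3521/(0.169−0.054) = 324.8007
P₀ = 14.4230/(1+0.169)^1 + 18.0576/(1+0.169)^2 + 22.6082/(1+0.169)^3 + 28.3054/(1+0.169)^4 + 35.4384/(1+0.169)^5 + 324.8007/(1+0.169)^5 = 219.8740

C$219.87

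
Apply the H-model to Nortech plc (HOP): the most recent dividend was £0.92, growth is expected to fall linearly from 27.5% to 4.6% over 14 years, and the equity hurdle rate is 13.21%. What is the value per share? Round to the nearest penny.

£28.31

H-model: P₀ = D₀[(1+g_L) + H(g_S−g_L)]/(r−g_L), with H = 14/2 = 7.
P₀ = 0.92 × [(1+0.046) + 7×(0.275−0.046)] / (0.1321−0.046)
   = 0.92 × 2.6490 / 0.0861 = 28.3052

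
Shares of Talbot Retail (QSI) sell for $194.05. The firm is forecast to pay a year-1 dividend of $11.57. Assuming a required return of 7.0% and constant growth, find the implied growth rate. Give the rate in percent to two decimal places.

1.04%

From P₀ = D₁/(r − g), the implied growth is g = r − D₁/P₀.
g = 0.07 − 11.57/194.05 = 0.07 − 0.05962 = 0.01038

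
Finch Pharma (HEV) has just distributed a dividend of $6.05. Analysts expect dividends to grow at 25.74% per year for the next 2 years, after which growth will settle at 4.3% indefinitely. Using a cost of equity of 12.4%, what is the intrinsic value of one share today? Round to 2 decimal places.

$111.83

Two-stage DDM. Project D₁…D_2 at 0.2574, terminal growth 0.043, discount at r = 0.124.
D_1 = 7.6073
D_2 = 9.5654
Terminal value at t=2: TV = D_3/(r−g) = 9.9767/(0.124−0.043) = 123.1690
P₀ = 7.6073/(1+0.124)^1 + 9.5654/(1+0.124)^2 + 123.1690/(1+0.124)^2 = 111.8313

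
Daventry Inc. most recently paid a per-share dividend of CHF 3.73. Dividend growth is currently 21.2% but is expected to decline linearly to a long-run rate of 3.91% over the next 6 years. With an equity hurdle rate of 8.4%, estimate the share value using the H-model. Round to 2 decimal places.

CHF 129.41

H-model: P₀ = D₀[(1+g_L) + H(g_S−g_L)]/(r−g_L), with H = 6/2 = 3.
P₀ = 3.73 × [(1+0.0391) + 3×(0.212−0.0391)] / (0.084−0.0391)
   = 3.73 × 1.5578 / 0.0449 = 129.4119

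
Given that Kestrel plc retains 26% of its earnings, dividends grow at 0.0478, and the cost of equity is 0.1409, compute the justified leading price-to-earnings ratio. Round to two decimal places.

Payout ratio b = 1 − 0.26 = 0.74.
Justified leading P/E = b/(r−g) = 0.74/(0.1409−0.0478) = 7.9484

7.95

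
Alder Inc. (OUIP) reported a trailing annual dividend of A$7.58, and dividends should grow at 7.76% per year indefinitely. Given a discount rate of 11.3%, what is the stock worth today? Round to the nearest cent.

A$230.74

Gordon growth model: P₀ = D₁/(r − g). D₁ = 7.58 × (1 + 0.0776) = 8.1682.
P₀ = 8.1682 / (0.113 − 0.0776) = 8.1682 / 0.0354 = 230.7403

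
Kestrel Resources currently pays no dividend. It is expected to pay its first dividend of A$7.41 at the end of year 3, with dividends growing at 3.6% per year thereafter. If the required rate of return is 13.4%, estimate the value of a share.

A$58.80

Deferred-dividend DDM. At t=2 the remaining stream is a growing perpetuity with first payment D_3 = 7.41.
V_2 = D_3/(r−g) = 7.41/(0.134−0.036) = 75.6122
P₀ = V_2/(1+r)^2 = 75.6122/(1+0.134)^2 = 58.7985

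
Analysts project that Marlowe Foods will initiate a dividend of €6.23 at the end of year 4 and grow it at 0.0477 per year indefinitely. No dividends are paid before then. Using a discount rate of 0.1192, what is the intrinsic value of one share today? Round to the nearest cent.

Deferred-dividend DDM. At t=3 the remaining stream is a growing perpetuity with first payment D_4 = 6.23.
V_3 = D_4/(r−g) = 6.23/(0.1192−0.0477) = 87.1329
P₀ = V_3/(1+r)^3 = 87.1329/(1+0.1192)^3 = 62.1525

€62.15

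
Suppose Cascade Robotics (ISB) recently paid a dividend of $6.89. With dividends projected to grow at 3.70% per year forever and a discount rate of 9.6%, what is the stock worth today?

$121.10

Gordon growth model: P₀ = D₁/(r − g). D₁ = 6.89 × (1 + 0.037) = 7.1449.
P₀ = 7.1449 / (0.096 − 0.037) = 7.1449 / 0.059 = 121.1005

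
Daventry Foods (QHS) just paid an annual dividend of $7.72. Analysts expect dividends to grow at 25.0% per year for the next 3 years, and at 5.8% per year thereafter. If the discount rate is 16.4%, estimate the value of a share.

Two-stage DDM. Project D₁…D_3 at 0.25, terminal growth 0.058, discount at r = 0.164.
D_1 = 9.6500
D_2 = 12.0625
D_3 = 15.0781
Terminal value at t=3: TV = D_4/(r−g) = 15.9527/(0.164−0.058) = 150.4968
P₀ = 9.6500/(1+0.164)^1 + 12.0625/(1+0.164)^2 + 15.0781/(1+0.164)^3 + 150.4968/(1+0.164)^3 = 122.1803

$122.18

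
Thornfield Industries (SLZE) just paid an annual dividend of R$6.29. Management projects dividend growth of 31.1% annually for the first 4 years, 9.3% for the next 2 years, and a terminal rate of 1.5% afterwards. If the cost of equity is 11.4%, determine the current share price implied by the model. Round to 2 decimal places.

R$180.96

Three-stage DDM. Project D₁…D_6; terminal Gordon value at t=6 with g = 0.015; discount at r = 0.114.
D_1 = 8.2462
D_2 = 10.8108
D_3 = 14.1729
D_4 = 18.5807
D_5 = 20.3087
D_6 = 22.1974
TV_6 = 22.5303/(0.114−0.015) = 227.5792
P₀ = Σ Dₜ/(1+r)ᵗ + TV_6/(1+r)^6 = 180.9572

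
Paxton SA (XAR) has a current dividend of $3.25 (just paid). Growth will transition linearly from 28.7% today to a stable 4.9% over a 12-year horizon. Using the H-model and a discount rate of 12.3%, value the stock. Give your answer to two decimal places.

H-model: P₀ = D₀[(1+g_L) + H(g_S−g_L)]/(r−g_L), with H = 12/2 = 6.
P₀ = 3.25 × [(1+0.049) + 6×(0.287−0.049)] / (0.123−0.049)
   = 3.25 × 2.4770 / 0.074 = 108.7872

$108.79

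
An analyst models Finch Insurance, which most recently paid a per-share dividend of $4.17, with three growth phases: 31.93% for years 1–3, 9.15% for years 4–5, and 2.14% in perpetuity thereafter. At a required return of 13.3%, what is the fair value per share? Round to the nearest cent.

$85.47

Three-stage DDM. Project D₁…D_5; terminal Gordon value at t=5 with g = 0.0214; discount at r = 0.133.
D_1 = 5.5015
D_2 = 7.2581
D_3 = 9.5756
D_4 = 10.4518
D_5 = 11.4081
TV_5 = 11.6523/(0.133−0.0214) = 104.4109
P₀ = Σ Dₜ/(1+r)ᵗ + TV_5/(1+r)^5 = 85.4703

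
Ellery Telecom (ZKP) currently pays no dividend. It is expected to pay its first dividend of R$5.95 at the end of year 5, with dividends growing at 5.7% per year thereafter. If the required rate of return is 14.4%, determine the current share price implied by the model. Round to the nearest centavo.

R$39.93

Deferred-dividend DDM. At t=4 the remaining stream is a growing perpetuity with first payment D_5 = 5.95.
V_4 = D_5/(r−g) = 5.95/(0.144−0.057) = 68.3908
P₀ = V_4/(1+r)^4 = 68.3908/(1+0.144)^4 = 39.9295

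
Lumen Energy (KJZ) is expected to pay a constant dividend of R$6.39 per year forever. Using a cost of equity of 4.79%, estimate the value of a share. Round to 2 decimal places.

Zero-growth DDM (perpetuity): P₀ = D/r = 6.39 / 0.0479 = 133.4029

R$133.40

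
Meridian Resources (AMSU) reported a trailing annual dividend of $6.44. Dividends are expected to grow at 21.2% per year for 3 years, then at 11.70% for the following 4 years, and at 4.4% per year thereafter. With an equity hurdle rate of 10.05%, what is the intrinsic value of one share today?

$227.93

Three-stage DDM. Project D₁…D_7; terminal Gordon value at t=7 with g = 0.044; discount at r = 0.1005.
D_1 = 7.8053
D_2 = 9.4600
D_3 = 11.4655
D_4 = 12.8070
D_5 = 14.3054
D_6 = 15.9791
D_7 = 17.8487
TV_7 = 18.6340/(0.1005−0.044) = 329.8059
P₀ = Σ Dₜ/(1+r)ᵗ + TV_7/(1+r)^7 = 227.9303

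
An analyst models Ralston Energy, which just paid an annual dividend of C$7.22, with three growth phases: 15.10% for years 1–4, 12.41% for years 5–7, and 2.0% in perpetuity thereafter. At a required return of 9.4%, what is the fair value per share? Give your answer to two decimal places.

Three-stage DDM. Project D₁…D_7; terminal Gordon value at t=7 with g = 0.02; discount at r = 0.094.
D_1 = 8.3102
D_2 = 9.5651
D_3 = 11.0094
D_4 = 12.6718
D_5 = 14.2444
D_6 = 16.0121
D_7 = 17.9992
TV_7 = 18.3592/(0.094−0.02) = 248.0972
P₀ = Σ Dₜ/(1+r)ᵗ + TV_7/(1+r)^7 = 193.1516

C$193.15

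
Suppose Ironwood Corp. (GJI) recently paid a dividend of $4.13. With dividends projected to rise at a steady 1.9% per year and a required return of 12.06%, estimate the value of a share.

Gordon growth model: P₀ = D₁/(r − g). D₁ = 4.13 × (1 + 0.019) = 4.2085.
P₀ = 4.2085 / (0.1206 − 0.019) = 4.2085 / 0.1016 = 41.4219

$41.42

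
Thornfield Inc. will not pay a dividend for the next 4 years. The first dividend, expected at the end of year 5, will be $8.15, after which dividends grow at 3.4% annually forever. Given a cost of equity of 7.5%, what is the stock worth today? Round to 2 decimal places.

Deferred-dividend DDM. At t=4 the remaining stream is a growing perpetuity with first payment D_5 = 8.15.
V_4 = D_5/(r−g) = 8.15/(0.075−0.034) = 198.7805
P₀ = V_4/(1+r)^4 = 198.7805/(1+0.075)^4 = 148.8469

$148.85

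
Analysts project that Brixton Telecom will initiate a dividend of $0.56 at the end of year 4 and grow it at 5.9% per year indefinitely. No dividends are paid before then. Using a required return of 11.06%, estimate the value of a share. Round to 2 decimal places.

Deferred-dividend DDM. At t=3 the remaining stream is a growing perpetuity with first payment D_4 = 0.56.
V_3 = D_4/(r−g) = 0.56/(0.1106−0.059) = 10.8527
P₀ = V_3/(1+r)^3 = 10.8527/(1+0.1106)^3 = 7.9226

$7.92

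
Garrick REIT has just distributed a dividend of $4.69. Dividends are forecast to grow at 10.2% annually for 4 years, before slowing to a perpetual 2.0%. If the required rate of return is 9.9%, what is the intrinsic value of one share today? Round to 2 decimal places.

Two-stage DDM. Project D₁…D_4 at 0.102, terminal growth 0.02, discount at r = 0.099.
D_1 = 5.1684
D_2 = 5.6956
D_3 = 6.2765
D_4 = 6.9167
Terminal value at t=4: TV = D_5/(r−g) = 7.0550/(0.099−0.02) = 89.3043
P₀ = 5.1684/(1+0.099)^1 + 5.6956/(1+0.099)^2 + 6.2765/(1+0.099)^3 + 6.9167/(1+0.099)^4 + 89.3043/(1+0.099)^4 = 80.1067

$80.11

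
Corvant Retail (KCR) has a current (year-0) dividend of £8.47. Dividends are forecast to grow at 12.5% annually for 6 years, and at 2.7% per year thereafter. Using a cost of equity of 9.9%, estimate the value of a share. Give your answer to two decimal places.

£194.21

Two-stage DDM. Project D₁…D_6 at 0.125, terminal growth 0.027, discount at r = 0.099.
D_1 = 9.5288
D_2 = 10.7198
D_3 = 12.0598
D_4 = 13.5673
D_5 = 15.2632
D_6 = 17.1711
Terminal value at t=6: TV = D_7/(r−g) = 17.6347/(0.099−0.027) = 244.9269
P₀ = 9.5288/(1+0.099)^1 + 10.7198/(1+0.099)^2 + 12.0598/(1+0.099)^3 + 13.5673/(1+0.099)^4 + 15.2632/(1+0.099)^5 + 17.1711/(1+0.099)^6 + 244.9269/(1+0.099)^6 = 194.2093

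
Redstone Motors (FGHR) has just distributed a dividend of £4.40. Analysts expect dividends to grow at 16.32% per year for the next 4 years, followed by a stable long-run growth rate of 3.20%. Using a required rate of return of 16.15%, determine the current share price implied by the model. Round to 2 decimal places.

£52.93

Two-stage DDM. Project D₁…D_4 at 0.1632, terminal growth 0.032, discount at r = 0.1615.
D_1 = 5.1181
D_2 = 5.9534
D_3 = 6.9249
D_4 = 8.0551
Terminal value at t=4: TV = D_5/(r−g) = 8.3129/(0.1615−0.032) = 64.1919
P₀ = 5.1181/(1+0.1615)^1 + 5.9534/(1+0.1615)^2 + 6.9249/(1+0.1615)^3 + 8.0551/(1+0.1615)^4 + 64.1919/(1+0.1615)^4 = 52.9343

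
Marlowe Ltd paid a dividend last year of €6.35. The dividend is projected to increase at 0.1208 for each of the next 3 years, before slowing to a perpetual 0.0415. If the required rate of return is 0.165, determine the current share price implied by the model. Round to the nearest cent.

€65.32

Two-stage DDM. Project D₁…D_3 at 0.1208, terminal growth 0.0415, discount at r = 0.165.
D_1 = 7.1171
D_2 = 7.9768
D_3 = 8.9404
Terminal value at t=3: TV = D_4/(r−g) = 9.3115/(0.165−0.0415) = 75.3964
P₀ = 7.1171/(1+0.165)^1 + 7.9768/(1+0.165)^2 + 8.9404/(1+0.165)^3 + 75.3964/(1+0.165)^3 = 65.3247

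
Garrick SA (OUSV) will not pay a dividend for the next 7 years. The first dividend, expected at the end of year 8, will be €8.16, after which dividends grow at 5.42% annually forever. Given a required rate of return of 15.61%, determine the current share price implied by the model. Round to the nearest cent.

Deferred-dividend DDM. At t=7 the remaining stream is a growing perpetuity with first payment D_8 = 8.16.
V_7 = D_8/(r−g) = 8.16/(0.1561−0.0542) = 80.0785
P₀ = V_7/(1+r)^7 = 80.0785/(1+0.1561)^7 = 29.0100

€29.01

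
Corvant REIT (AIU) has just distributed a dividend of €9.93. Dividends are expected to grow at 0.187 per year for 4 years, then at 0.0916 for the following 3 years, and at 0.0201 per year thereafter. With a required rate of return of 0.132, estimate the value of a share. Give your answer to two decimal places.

€176.43

Three-stage DDM. Project D₁…D_7; terminal Gordon value at t=7 with g = 0.0201; discount at r = 0.132.
D_1 = 11.7869
D_2 = 13.9911
D_3 = 16.6074
D_4 = 19.7130
D_5 = 21.5187
D_6 = 23.4898
D_7 = 25.6415
TV_7 = 26.1569/(0.132−0.0201) = 233.7520
P₀ = Σ Dₜ/(1+r)ᵗ + TV_7/(1+r)^7 = 176.4265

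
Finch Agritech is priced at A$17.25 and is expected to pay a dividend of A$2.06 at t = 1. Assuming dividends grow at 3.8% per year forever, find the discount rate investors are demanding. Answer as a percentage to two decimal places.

15.74%

Rearranging the constant-growth DDM: r = D₁/P₀ + g.
r = 2.0600 / 17.25 + 0.038 = 0.11942 + 0.038 = 0.15742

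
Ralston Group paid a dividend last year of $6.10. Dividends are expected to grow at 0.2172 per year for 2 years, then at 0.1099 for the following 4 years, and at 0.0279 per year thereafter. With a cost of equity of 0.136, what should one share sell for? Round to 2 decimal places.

Three-stage DDM. Project D₁…D_6; terminal Gordon value at t=6 with g = 0.0279; discount at r = 0.136.
D_1 = 7.4249
D_2 = 9.0376
D_3 = 10.0308
D_4 = 11.1332
D_5 = 12.3568
D_6 = 13.7148
TV_6 = 14.0974/(0.136−0.0279) = 130.4110
P₀ = Σ Dₜ/(1+r)ᵗ + TV_6/(1+r)^6 = 100.6594

$100.66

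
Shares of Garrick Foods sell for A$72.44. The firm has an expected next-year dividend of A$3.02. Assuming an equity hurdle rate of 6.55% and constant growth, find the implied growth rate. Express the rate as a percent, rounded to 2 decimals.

From P₀ = D₁/(r − g), the implied growth is g = r − D₁/P₀.
g = 0.0655 − 3.02/72.44 = 0.0655 − 0.04169 = 0.02381

2.38%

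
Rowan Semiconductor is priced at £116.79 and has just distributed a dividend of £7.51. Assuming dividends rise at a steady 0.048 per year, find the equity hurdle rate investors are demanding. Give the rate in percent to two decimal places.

11.54%

Rearranging the constant-growth DDM: r = D₁/P₀ + g.
D₁ = 7.51 × (1 + 0.048) = 7.8705.
r = 7.8705 / 116.79 + 0.048 = 0.06739 + 0.048 = 0.11539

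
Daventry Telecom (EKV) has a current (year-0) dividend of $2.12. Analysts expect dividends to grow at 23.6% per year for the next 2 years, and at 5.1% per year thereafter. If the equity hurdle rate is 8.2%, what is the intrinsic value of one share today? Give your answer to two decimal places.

$98.98

Two-stage DDM. Project D₁…D_2 at 0.236, terminal growth 0.051, discount at r = 0.082.
D_1 = 2.6203
D_2 = 3.2387
Terminal value at t=2: TV = D_3/(r−g) = 3.4039/(0.082−0.051) = 109.8029
P₀ = 2.6203/(1+0.082)^1 + 3.2387/(1+0.082)^2 + 109.8029/(1+0.082)^2 = 98.9788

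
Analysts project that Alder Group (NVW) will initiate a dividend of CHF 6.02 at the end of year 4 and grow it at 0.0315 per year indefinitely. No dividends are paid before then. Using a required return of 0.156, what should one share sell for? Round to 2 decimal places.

CHF 31.30

Deferred-dividend DDM. At t=3 the remaining stream is a growing perpetuity with first payment D_4 = 6.02.
V_3 = D_4/(r−g) = 6.02/(0.156−0.0315) = 48.3534
P₀ = V_3/(1+r)^3 = 48.3534/(1+0.156)^3 = 31.3007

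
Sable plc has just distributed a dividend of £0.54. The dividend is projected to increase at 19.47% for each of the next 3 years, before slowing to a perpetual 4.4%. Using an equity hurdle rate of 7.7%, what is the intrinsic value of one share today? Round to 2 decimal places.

Two-stage DDM. Project D₁…D_3 at 0.1947, terminal growth 0.044, discount at r = 0.077.
D_1 = 0.6451
D_2 = 0.7707
D_3 = 0.9208
Terminal value at t=3: TV = D_4/(r−g) = 0.9613/(0.077−0.044) = 29.1311
P₀ = 0.6451/(1+0.077)^1 + 0.7707/(1+0.077)^2 + 0.9208/(1+0.077)^3 + 29.1311/(1+0.077)^3 = 25.3196

£25.32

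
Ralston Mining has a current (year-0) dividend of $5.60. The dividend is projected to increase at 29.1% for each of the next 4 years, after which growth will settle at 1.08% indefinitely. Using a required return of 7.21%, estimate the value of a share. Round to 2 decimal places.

Two-stage DDM. Project D₁…D_4 at 0.291, terminal growth 0.0108, discount at r = 0.0721.
D_1 = 7.2296
D_2 = 9.3334
D_3 = 12.0494
D_4 = 15.5558
Terminal value at t=4: TV = D_5/(r−g) = 15.7238/(0.0721−0.0108) = 256.5061
P₀ = 7.2296/(1+0.0721)^1 + 9.3334/(1+0.0721)^2 + 12.0494/(1+0.0721)^3 + 15.5558/(1+0.0721)^4 + 256.5061/(1+0.0721)^4 = 230.5752

$230.58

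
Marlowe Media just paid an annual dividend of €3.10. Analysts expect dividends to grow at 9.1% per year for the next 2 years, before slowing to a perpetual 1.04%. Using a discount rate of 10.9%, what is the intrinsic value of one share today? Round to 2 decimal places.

Two-stage DDM. Project D₁…D_2 at 0.091, terminal growth 0.0104, discount at r = 0.109.
D_1 = 3.3821
D_2 = 3.6899
Terminal value at t=2: TV = D_3/(r−g) = 3.7282/(0.109−0.0104) = 37.8118
P₀ = 3.3821/(1+0.109)^1 + 3.6899/(1+0.109)^2 + 37.8118/(1+0.109)^2 = 36.7942

€36.79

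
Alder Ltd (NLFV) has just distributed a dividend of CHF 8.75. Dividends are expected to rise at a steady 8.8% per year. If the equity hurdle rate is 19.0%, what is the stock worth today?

CHF 93.33

Gordon growth model: P₀ = D₁/(r − g). D₁ = 8.75 × (1 + 0.088) = 9.5200.
P₀ = 9.5200 / (0.19 − 0.088) = 9.5200 / 0.102 = 93.3333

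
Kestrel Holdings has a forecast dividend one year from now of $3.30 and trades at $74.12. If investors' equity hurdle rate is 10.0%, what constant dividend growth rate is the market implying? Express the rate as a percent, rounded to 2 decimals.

From P₀ = D₁/(r − g), the implied growth is g = r − D₁/P₀.
g = 0.1 − 3.30/74.12 = 0.1 − 0.04452 = 0.05548

5.55%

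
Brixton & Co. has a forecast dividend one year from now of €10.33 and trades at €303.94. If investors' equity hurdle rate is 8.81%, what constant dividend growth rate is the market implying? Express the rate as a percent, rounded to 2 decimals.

From P₀ = D₁/(r − g), the implied growth is g = r − D₁/P₀.
g = 0.0881 − 10.33/303.94 = 0.0881 − 0.03399 = 0.05411

5.41%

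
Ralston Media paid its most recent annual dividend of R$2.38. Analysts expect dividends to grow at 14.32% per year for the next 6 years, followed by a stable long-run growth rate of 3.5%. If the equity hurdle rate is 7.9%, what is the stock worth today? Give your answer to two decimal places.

Two-stage DDM. Project D₁…D_6 at 0.1432, terminal growth 0.035, discount at r = 0.079.
D_1 = 2.7208
D_2 = 3.1104
D_3 = 3.5559
D_4 = 4.0650
D_5 = 4.6472
D_6 = 5.3126
Terminal value at t=6: TV = D_7/(r−g) = 5.4986/(0.079−0.035) = 124.9677
P₀ = 2.7208/(1+0.079)^1 + 3.1104/(1+0.079)^2 + 3.5559/(1+0.079)^3 + 4.0650/(1+0.079)^4 + 4.6472/(1+0.079)^5 + 5.3126/(1+0.079)^6 + 124.9677/(1+0.079)^6 = 96.7567

R$96.76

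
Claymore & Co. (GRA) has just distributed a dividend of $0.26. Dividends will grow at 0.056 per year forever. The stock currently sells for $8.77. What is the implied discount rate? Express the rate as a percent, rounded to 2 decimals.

Rearranging the constant-growth DDM: r = D₁/P₀ + g.
D₁ = 0.26 × (1 + 0.056) = 0.2746.
r = 0.2746 / 8.77 + 0.056 = 0.03131 + 0.056 = 0.08731

8.73%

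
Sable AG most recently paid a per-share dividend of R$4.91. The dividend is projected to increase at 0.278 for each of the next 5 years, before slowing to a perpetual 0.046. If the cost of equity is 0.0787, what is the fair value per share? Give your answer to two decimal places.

R$408.63

Two-stage DDM. Project D₁…D_5 at 0.278, terminal growth 0.046, discount at r = 0.0787.
D_1 = 6.2750
D_2 = 8.0194
D_3 = 10.2488
D_4 = 13.0980
D_5 = 16.7392
Terminal value at t=5: TV = D_6/(r−g) = 17.5092/(0.0787−0.046) = 535.4509
P₀ = 6.2750/(1+0.0787)^1 + 8.0194/(1+0.0787)^2 + 10.2488/(1+0.0787)^3 + 13.0980/(1+0.0787)^4 + 16.7392/(1+0.0787)^5 + 535.4509/(1+0.0787)^5 = 408.6297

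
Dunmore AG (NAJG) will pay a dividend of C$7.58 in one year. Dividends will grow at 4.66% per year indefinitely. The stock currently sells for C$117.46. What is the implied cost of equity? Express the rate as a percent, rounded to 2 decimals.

11.11%

Rearranging the constant-growth DDM: r = D₁/P₀ + g.
r = 7.5800 / 117.46 + 0.0466 = 0.06453 + 0.0466 = 0.11113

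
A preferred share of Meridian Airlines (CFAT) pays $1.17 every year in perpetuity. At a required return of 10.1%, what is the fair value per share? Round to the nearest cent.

Zero-growth DDM (perpetuity): P₀ = D/r = 1.17 / 0.101 = 11.5842

$11.58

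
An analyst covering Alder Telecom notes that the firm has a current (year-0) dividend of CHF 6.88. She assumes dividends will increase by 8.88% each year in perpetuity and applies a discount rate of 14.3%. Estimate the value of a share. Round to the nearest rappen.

Gordon growth model: P₀ = D₁/(r − g). D₁ = 6.88 × (1 + 0.0888) = 7.4909.
P₀ = 7.4909 / (0.143 − 0.0888) = 7.4909 / 0.0542 = 138.2093

CHF 138.21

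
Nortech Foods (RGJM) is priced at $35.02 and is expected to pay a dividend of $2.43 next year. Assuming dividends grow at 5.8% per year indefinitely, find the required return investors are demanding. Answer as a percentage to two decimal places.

12.74%

Rearranging the constant-growth DDM: r = D₁/P₀ + g.
r = 2.4300 / 35.02 + 0.058 = 0.06939 + 0.058 = 0.12739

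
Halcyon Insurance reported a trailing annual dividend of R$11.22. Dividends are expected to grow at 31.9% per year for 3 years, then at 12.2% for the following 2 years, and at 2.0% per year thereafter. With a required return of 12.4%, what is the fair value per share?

Three-stage DDM. Project D₁…D_5; terminal Gordon value at t=5 with g = 0.02; discount at r = 0.124.
D_1 = 14.7992
D_2 = 19.5201
D_3 = 25.7470
D_4 = 28.8882
D_5 = 32.4125
TV_5 = 33.0608/(0.124−0.02) = 317.8921
P₀ = Σ Dₜ/(1+r)ᵗ + TV_5/(1+r)^5 = 260.1081

R$260.11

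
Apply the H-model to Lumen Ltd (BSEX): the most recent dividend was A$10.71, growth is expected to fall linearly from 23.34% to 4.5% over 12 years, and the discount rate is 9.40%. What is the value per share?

H-model: P₀ = D₀[(1+g_L) + H(g_S−g_L)]/(r−g_L), with H = 12/2 = 6.
P₀ = 10.71 × [(1+0.045) + 6×(0.2334−0.045)] / (0.094−0.045)
   = 10.71 × 2.1754 / 0.049 = 475.4803

A$475.48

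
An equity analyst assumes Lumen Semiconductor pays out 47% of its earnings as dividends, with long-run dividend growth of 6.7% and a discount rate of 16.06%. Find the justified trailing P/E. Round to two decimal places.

Justified trailing P/E = b(1+g)/(r−g) = 0.47×(1+0.067)/(0.1606−0.067) = 5.3578

5.36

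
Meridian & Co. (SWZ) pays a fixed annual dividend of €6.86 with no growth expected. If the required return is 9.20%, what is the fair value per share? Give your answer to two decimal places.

Zero-growth DDM (perpetuity): P₀ = D/r = 6.86 / 0.092 = 74.5652

€74.57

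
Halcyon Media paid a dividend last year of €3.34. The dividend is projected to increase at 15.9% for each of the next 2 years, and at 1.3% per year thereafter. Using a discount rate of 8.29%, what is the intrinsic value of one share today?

€62.85

Two-stage DDM. Project D₁…D_2 at 0.159, terminal growth 0.013, discount at r = 0.0829.
D_1 = 3.8711
D_2 = 4.4866
Terminal value at t=2: TV = D_3/(r−g) = 4.5449/(0.0829−0.013) = 65.0198
P₀ = 3.8711/(1+0.0829)^1 + 4.4866/(1+0.0829)^2 + 65.0198/(1+0.0829)^2 = 62.8465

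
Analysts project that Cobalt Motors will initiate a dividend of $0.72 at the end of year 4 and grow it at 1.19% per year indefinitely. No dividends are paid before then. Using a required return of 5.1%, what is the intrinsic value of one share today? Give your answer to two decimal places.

$15.86

Deferred-dividend DDM. At t=3 the remaining stream is a growing perpetuity with first payment D_4 = 0.72.
V_3 = D_4/(r−g) = 0.72/(0.051−0.0119) = 18.4143
P₀ = V_3/(1+r)^3 = 18.4143/(1+0.051)^3 = 15.8616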